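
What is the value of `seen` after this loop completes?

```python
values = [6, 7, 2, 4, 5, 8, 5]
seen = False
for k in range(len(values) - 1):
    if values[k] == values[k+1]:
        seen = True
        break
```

Let's trace through this code step by step.

Initialize: values = [6, 7, 2, 4, 5, 8, 5]
Initialize: seen = False
Entering loop: for k in range(len(values) - 1):
After iteration 1: k = 0, seen = False
After iteration 2: k = 1, seen = False
After iteration 3: k = 2, seen = False
After iteration 4: k = 3, seen = False
After iteration 5: k = 4, seen = False
After iteration 6: k = 5, seen = False
Loop ends.

Final answer: False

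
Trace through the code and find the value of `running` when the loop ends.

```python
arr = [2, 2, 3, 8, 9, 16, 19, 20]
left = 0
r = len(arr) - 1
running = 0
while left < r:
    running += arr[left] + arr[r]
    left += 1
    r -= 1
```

Let's trace through this code step by step.

Initialize: arr = [2, 2, 3, 8, 9, 16, 19, 20]
Initialize: left = 0
Initialize: r = 7
Initialize: running = 0
Entering loop: while left < r:
After iteration 1: left = 1, r = 6, running = 22
After iteration 2: left = 2, r = 5, running = 43
After iteration 3: left = 3, r = 4, running = 62
After iteration 4: left = 4, r = 3, running = 79
Loop ends.

Final answer: 79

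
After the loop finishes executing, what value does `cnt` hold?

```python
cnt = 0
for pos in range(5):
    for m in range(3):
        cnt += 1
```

Let's trace through this code step by step.

Initialize: cnt = 0
Entering loop: for pos in range(5):
After iteration 1: pos = 0, cnt = 3
After iteration 2: pos = 1, cnt = 6
After iteration 3: pos = 2, cnt = 9
After iteration 4: pos = 3, cnt = 12
After iteration 5: pos = 4, cnt = 15
Loop ends.

Final answer: 15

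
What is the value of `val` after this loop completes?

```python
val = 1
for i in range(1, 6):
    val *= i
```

Let's trace through this code step by step.

Initialize: val = 1
Entering loop: for i in range(1, 6):
After iteration 1: i = 1, val = 1
After iteration 2: i = 2, val = 2
After iteration 3: i = 3, val = 6
After iteration 4: i = 4, val = 24
After iteration 5: i = 5, val = 120
Loop ends.

Final answer: 120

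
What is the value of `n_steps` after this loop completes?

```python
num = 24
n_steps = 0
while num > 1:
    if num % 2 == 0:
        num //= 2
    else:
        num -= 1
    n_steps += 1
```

Let's trace through this code step by step.

Initialize: num = 24
Initialize: n_steps = 0
Entering loop: while num > 1:
After iteration 1: num = 12, n_steps = 1
After iteration 2: num = 6, n_steps = 2
After iteration 3: num = 3, n_steps = 3
After iteration 4: num = 2, n_steps = 4
After iteration 5: num = 1, n_steps = 5
Loop ends.

Final answer: 5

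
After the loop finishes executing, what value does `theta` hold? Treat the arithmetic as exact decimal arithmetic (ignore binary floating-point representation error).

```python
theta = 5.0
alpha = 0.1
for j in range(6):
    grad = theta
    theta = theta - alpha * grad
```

Let's trace through this code step by step.

Initialize: theta = 5.0
Initialize: alpha = 0.1
Entering loop: for j in range(6):
After iteration 1: j = 0, theta = 4.5, grad = 5.0
After iteration 2: j = 1, theta = 4.05, grad = 4.5
After iteration 3: j = 2, theta = 3.645, grad = 4.05
After iteration 4: j = 3, theta = 3.2805, grad = 3.645
After iteration 5: j = 4, theta = 2.95245, grad = 3.2805
After iteration 6: j = 5, theta = 2.657205, grad = 2.95245
Loop ends.

Final answer: 2.657205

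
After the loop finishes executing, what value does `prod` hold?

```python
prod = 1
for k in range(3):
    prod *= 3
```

Let's trace through this code step by step.

Initialize: prod = 1
Entering loop: for k in range(3):
After iteration 1: k = 0, prod = 3
After iteration 2: k = 1, prod = 9
After iteration 3: k = 2, prod = 27
Loop ends.

Final answer: 27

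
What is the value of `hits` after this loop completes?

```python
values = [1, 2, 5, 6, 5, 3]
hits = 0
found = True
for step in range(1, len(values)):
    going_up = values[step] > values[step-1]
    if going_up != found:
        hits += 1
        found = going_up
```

Let's trace through this code step by step.

Initialize: values = [1, 2, 5, 6, 5, 3]
Initialize: hits = 0
Initialize: found = True
Entering loop: for step in range(1, len(values)):
After iteration 1: step = 1, hits = 0, found = True, going_up = True
After iteration 2: step = 2, hits = 0, found = True, going_up = True
After iteration 3: step = 3, hits = 0, found = True, going_up = True
After iteration 4: step = 4, hits = 1, found = False, going_up = False
After iteration 5: step = 5, hits = 1, found = False, going_up = False
Loop ends.

Final answer: 1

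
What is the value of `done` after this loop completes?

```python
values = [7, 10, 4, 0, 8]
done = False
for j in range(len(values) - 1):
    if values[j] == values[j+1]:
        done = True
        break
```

Let's trace through this code step by step.

Initialize: values = [7, 10, 4, 0, 8]
Initialize: done = False
Entering loop: for j in range(len(values) - 1):
After iteration 1: j = 0, done = False
After iteration 2: j = 1, done = False
After iteration 3: j = 2, done = False
After iteration 4: j = 3, done = False
Loop ends.

Final answer: False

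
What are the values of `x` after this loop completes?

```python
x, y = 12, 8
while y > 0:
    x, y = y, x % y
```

Let's trace through this code step by step.

Initialize: x = 12
Initialize: y = 8
Entering loop: while y > 0:
After iteration 1: x = 8, y = 4
After iteration 2: x = 4, y = 0
Loop ends.

Final answer: 4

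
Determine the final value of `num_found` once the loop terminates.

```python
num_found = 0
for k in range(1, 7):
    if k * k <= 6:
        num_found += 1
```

Let's trace through this code step by step.

Initialize: num_found = 0
Entering loop: for k in range(1, 7):
After iteration 1: k = 1, num_found = 1
After iteration 2: k = 2, num_found = 2
After iteration 3: k = 3, num_found = 2
After iteration 4: k = 4, num_found = 2
After iteration 5: k = 5, num_found = 2
After iteration 6: k = 6, num_found = 2
Loop ends.

Final answer: 2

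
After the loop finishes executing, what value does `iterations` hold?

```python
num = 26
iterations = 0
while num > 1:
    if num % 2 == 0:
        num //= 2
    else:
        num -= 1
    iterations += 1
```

Let's trace through this code step by step.

Initialize: num = 26
Initialize: iterations = 0
Entering loop: while num > 1:
After iteration 1: num = 13, iterations = 1
After iteration 2: num = 12, iterations = 2
After iteration 3: num = 6, iterations = 3
After iteration 4: num = 3, iterations = 4
After iteration 5: num = 2, iterations = 5
After iteration 6: num = 1, iterations = 6
Loop ends.

Final answer: 6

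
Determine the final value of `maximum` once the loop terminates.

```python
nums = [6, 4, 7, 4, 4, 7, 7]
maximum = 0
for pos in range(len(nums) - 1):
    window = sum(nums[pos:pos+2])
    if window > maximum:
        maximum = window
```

Let's trace through this code step by step.

Initialize: nums = [6, 4, 7, 4, 4, 7, 7]
Initialize: maximum = 0
Entering loop: for pos in range(len(nums) - 1):
After iteration 1: pos = 0, maximum = 10, window = 10
After iteration 2: pos = 1, maximum = 11, window = 11
After iteration 3: pos = 2, maximum = 11, window = 11
After iteration 4: pos = 3, maximum = 11, window = 8
After iteration 5: pos = 4, maximum = 11, window = 11
After iteration 6: pos = 5, maximum = 14, window = 14
Loop ends.

Final answer: 14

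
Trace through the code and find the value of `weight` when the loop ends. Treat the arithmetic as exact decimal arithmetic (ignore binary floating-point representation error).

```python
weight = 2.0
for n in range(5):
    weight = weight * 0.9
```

Let's trace through this code step by step.

Initialize: weight = 2.0
Entering loop: for n in range(5):
After iteration 1: n = 0, weight = 1.8
After iteration 2: n = 1, weight = 1.62
After iteration 3: n = 2, weight = 1.458
After iteration 4: n = 3, weight = 1.3122
After iteration 5: n = 4, weight = 1.18098
Loop ends.

Final answer: 1.18098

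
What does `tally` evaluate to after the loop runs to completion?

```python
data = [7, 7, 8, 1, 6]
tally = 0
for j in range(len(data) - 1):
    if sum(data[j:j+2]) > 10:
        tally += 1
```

Let's trace through this code step by step.

Initialize: data = [7, 7, 8, 1, 6]
Initialize: tally = 0
Entering loop: for j in range(len(data) - 1):
After iteration 1: j = 0, tally = 1
After iteration 2: j = 1, tally = 2
After iteration 3: j = 2, tally = 2
After iteration 4: j = 3, tally = 2
Loop ends.

Final answer: 2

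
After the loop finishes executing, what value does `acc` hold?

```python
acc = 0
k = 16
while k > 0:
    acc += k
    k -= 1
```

Let's trace through this code step by step.

Initialize: acc = 0
Initialize: k = 16
Entering loop: while k > 0:
After iteration 1: acc = 16, k = 15
After iteration 2: acc = 31, k = 14
After iteration 3: acc = 45, k = 13
After iteration 4: acc = 58, k = 12
After iteration 5: acc = 70, k = 11
After iteration 6: acc = 81, k = 10
After iteration 7: acc = 91, k = 9
After iteration 8: acc = 100, k = 8
After iteration 9: acc = 108, k = 7
After iteration 10: acc = 115, k = 6
After iteration 11: acc = 121, k = 5
After iteration 12: acc = 126, k = 4
After iteration 13: acc = 130, k = 3
After iteration 14: acc = 133, k = 2
After iteration 15: acc = 135, k = 1
After iteration 16: acc = 136, k = 0
Loop ends.

Final answer: 136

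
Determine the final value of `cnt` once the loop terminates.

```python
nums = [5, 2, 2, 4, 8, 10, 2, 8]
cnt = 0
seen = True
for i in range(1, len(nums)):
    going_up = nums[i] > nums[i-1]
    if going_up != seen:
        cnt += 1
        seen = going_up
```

Let's trace through this code step by step.

Initialize: nums = [5, 2, 2, 4, 8, 10, 2, 8]
Initialize: cnt = 0
Initialize: seen = True
Entering loop: for i in range(1, len(nums)):
After iteration 1: i = 1, cnt = 1, seen = False, going_up = False
After iteration 2: i = 2, cnt = 1, seen = False, going_up = False
After iteration 3: i = 3, cnt = 2, seen = True, going_up = True
After iteration 4: i = 4, cnt = 2, seen = True, going_up = True
After iteration 5: i = 5, cnt = 2, seen = True, going_up = True
After iteration 6: i = 6, cnt = 3, seen = False, going_up = False
After iteration 7: i = 7, cnt = 4, seen = True, going_up = True
Loop ends.

Final answer: 4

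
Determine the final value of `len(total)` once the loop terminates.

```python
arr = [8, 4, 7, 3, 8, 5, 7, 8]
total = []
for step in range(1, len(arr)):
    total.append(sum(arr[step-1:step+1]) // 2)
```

Let's trace through this code step by step.

Initialize: arr = [8, 4, 7, 3, 8, 5, 7, 8]
Initialize: total = []
Entering loop: for step in range(1, len(arr)):
After iteration 1: step = 1, total = [6]
After iteration 2: step = 2, total = [6, 5]
After iteration 3: step = 3, total = [6, 5, 5]
After iteration 4: step = 4, total = [6, 5, 5, 5]
After iteration 5: step = 5, total = [6, 5, 5, 5, 6]
After iteration 6: step = 6, total = [6, 5, 5, 5, 6, 6]
After iteration 7: step = 7, total = [6, 5, 5, 5, 6, 6, 7]
Loop ends.
len(total) = 7

Final answer: 7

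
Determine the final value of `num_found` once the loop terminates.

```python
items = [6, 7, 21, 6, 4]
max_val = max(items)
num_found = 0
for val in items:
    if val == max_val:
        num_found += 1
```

Let's trace through this code step by step.

Initialize: items = [6, 7, 21, 6, 4]
Initialize: max_val = 21
Initialize: num_found = 0
Entering loop: for val in items:
After iteration 1: val = 6, num_found = 0
After iteration 2: val = 7, num_found = 0
After iteration 3: val = 21, num_found = 1
After iteration 4: val = 6, num_found = 1
After iteration 5: val = 4, num_found = 1
Loop ends.

Final answer: 1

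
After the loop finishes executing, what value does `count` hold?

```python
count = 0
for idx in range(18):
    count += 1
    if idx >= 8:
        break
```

Let's trace through this code step by step.

Initialize: count = 0
Entering loop: for idx in range(18):
After iteration 1: idx = 0, count = 1
After iteration 2: idx = 1, count = 2
After iteration 3: idx = 2, count = 3
After iteration 4: idx = 3, count = 4
After iteration 5: idx = 4, count = 5
After iteration 6: idx = 5, count = 6
After iteration 7: idx = 6, count = 7
After iteration 8: idx = 7, count = 8
After iteration 9: idx = 8, count = 9
Loop ends.

Final answer: 9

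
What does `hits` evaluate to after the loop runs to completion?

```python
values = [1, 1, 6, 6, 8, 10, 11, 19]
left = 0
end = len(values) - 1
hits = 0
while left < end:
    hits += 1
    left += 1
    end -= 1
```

Let's trace through this code step by step.

Initialize: values = [1, 1, 6, 6, 8, 10, 11, 19]
Initialize: left = 0
Initialize: end = 7
Initialize: hits = 0
Entering loop: while left < end:
After iteration 1: left = 1, end = 6, hits = 1
After iteration 2: left = 2, end = 5, hits = 2
After iteration 3: left = 3, end = 4, hits = 3
After iteration 4: left = 4, end = 3, hits = 4
Loop ends.

Final answer: 4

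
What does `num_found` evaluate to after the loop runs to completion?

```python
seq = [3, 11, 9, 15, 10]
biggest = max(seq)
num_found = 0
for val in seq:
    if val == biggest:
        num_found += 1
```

Let's trace through this code step by step.

Initialize: seq = [3, 11, 9, 15, 10]
Initialize: biggest = 15
Initialize: num_found = 0
Entering loop: for val in seq:
After iteration 1: val = 3, num_found = 0
After iteration 2: val = 11, num_found = 0
After iteration 3: val = 9, num_found = 0
After iteration 4: val = 15, num_found = 1
After iteration 5: val = 10, num_found = 1
Loop ends.

Final answer: 1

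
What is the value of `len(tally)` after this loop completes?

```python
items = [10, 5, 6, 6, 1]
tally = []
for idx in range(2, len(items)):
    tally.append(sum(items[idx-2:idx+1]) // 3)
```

Let's trace through this code step by step.

Initialize: items = [10, 5, 6, 6, 1]
Initialize: tally = []
Entering loop: for idx in range(2, len(items)):
After iteration 1: idx = 2, tally = [7]
After iteration 2: idx = 3, tally = [7, 5]
After iteration 3: idx = 4, tally = [7, 5, 4]
Loop ends.
len(tally) = 3

Final answer: 3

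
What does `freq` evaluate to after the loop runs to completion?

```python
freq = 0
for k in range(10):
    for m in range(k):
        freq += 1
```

Let's trace through this code step by step.

Initialize: freq = 0
Entering loop: for k in range(10):
After iteration 1: k = 0, freq = 0
After iteration 2: k = 1, freq = 1, m = 0
After iteration 3: k = 2, freq = 3, m = 1
After iteration 4: k = 3, freq = 6, m = 2
After iteration 5: k = 4, freq = 10, m = 3
After iteration 6: k = 5, freq = 15, m = 4
After iteration 7: k = 6, freq = 21, m = 5
After iteration 8: k = 7, freq = 28, m = 6
After iteration 9: k = 8, freq = 36, m = 7
After iteration 10: k = 9, freq = 45, m = 8
Loop ends.

Final answer: 45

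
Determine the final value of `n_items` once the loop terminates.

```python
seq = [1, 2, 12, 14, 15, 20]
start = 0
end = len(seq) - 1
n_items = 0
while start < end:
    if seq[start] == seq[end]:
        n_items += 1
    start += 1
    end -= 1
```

Let's trace through this code step by step.

Initialize: seq = [1, 2, 12, 14, 15, 20]
Initialize: start = 0
Initialize: end = 5
Initialize: n_items = 0
Entering loop: while start < end:
After iteration 1: start = 1, end = 4, n_items = 0
After iteration 2: start = 2, end = 3, n_items = 0
After iteration 3: start = 3, end = 2, n_items = 0
Loop ends.

Final answer: 0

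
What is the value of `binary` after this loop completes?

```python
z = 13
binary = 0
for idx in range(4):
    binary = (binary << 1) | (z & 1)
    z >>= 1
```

Let's trace through this code step by step.

Initialize: z = 13
Initialize: binary = 0
Entering loop: for idx in range(4):
After iteration 1: idx = 0, z = 6, binary = 1
After iteration 2: idx = 1, z = 3, binary = 2
After iteration 3: idx = 2, z = 1, binary = 5
After iteration 4: idx = 3, z = 0, binary = 11
Loop ends.

Final answer: 11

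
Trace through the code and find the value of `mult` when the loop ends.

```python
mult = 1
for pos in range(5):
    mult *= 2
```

Let's trace through this code step by step.

Initialize: mult = 1
Entering loop: for pos in range(5):
After iteration 1: pos = 0, mult = 2
After iteration 2: pos = 1, mult = 4
After iteration 3: pos = 2, mult = 8
After iteration 4: pos = 3, mult = 16
After iteration 5: pos = 4, mult = 32
Loop ends.

Final answer: 32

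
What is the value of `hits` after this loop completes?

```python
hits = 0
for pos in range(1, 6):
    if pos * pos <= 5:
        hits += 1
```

Let's trace through this code step by step.

Initialize: hits = 0
Entering loop: for pos in range(1, 6):
After iteration 1: pos = 1, hits = 1
After iteration 2: pos = 2, hits = 2
After iteration 3: pos = 3, hits = 2
After iteration 4: pos = 4, hits = 2
After iteration 5: pos = 5, hits = 2
Loop ends.

Final answer: 2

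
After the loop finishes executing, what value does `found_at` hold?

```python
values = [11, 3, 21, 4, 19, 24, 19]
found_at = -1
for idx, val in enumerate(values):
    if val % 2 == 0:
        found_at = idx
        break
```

Let's trace through this code step by step.

Initialize: values = [11, 3, 21, 4, 19, 24, 19]
Initialize: found_at = -1
Entering loop: for idx, val in enumerate(values):
After iteration 1: idx = 0, val = 11, found_at = -1
After iteration 2: idx = 1, val = 3, found_at = -1
After iteration 3: idx = 2, val = 21, found_at = -1
After iteration 4: idx = 3, val = 4, found_at = 3
Loop ends.

Final answer: 3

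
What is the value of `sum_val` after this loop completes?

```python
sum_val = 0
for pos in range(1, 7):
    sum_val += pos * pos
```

Let's trace through this code step by step.

Initialize: sum_val = 0
Entering loop: for pos in range(1, 7):
After iteration 1: pos = 1, sum_val = 1
After iteration 2: pos = 2, sum_val = 5
After iteration 3: pos = 3, sum_val = 14
After iteration 4: pos = 4, sum_val = 30
After iteration 5: pos = 5, sum_val = 55
After iteration 6: pos = 6, sum_val = 91
Loop ends.

Final answer: 91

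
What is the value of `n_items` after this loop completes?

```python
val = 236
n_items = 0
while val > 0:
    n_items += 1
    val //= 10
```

Let's trace through this code step by step.

Initialize: val = 236
Initialize: n_items = 0
Entering loop: while val > 0:
After iteration 1: val = 23, n_items = 1
After iteration 2: val = 2, n_items = 2
After iteration 3: val = 0, n_items = 3
Loop ends.

Final answer: 3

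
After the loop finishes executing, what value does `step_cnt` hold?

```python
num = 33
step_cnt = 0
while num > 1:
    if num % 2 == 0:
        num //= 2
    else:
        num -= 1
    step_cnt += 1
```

Let's trace through this code step by step.

Initialize: num = 33
Initialize: step_cnt = 0
Entering loop: while num > 1:
After iteration 1: num = 32, step_cnt = 1
After iteration 2: num = 16, step_cnt = 2
After iteration 3: num = 8, step_cnt = 3
After iteration 4: num = 4, step_cnt = 4
After iteration 5: num = 2, step_cnt = 5
After iteration 6: num = 1, step_cnt = 6
Loop ends.

Final answer: 6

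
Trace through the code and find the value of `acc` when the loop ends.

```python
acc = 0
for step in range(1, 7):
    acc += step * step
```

Let's trace through this code step by step.

Initialize: acc = 0
Entering loop: for step in range(1, 7):
After iteration 1: step = 1, acc = 1
After iteration 2: step = 2, acc = 5
After iteration 3: step = 3, acc = 14
After iteration 4: step = 4, acc = 30
After iteration 5: step = 5, acc = 55
After iteration 6: step = 6, acc = 91
Loop ends.

Final answer: 91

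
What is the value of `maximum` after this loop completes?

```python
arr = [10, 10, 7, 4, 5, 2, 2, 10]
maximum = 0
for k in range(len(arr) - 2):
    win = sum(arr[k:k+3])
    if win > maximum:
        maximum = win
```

Let's trace through this code step by step.

Initialize: arr = [10, 10, 7, 4, 5, 2, 2, 10]
Initialize: maximum = 0
Entering loop: for k in range(len(arr) - 2):
After iteration 1: k = 0, maximum = 27, win = 27
After iteration 2: k = 1, maximum = 27, win = 21
After iteration 3: k = 2, maximum = 27, win = 16
After iteration 4: k = 3, maximum = 27, win = 11
After iteration 5: k = 4, maximum = 27, win = 9
After iteration 6: k = 5, maximum = 27, win = 14
Loop ends.

Final answer: 27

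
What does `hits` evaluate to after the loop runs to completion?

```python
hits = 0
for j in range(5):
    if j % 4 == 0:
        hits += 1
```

Let's trace through this code step by step.

Initialize: hits = 0
Entering loop: for j in range(5):
After iteration 1: j = 0, hits = 1
After iteration 2: j = 1, hits = 1
After iteration 3: j = 2, hits = 1
After iteration 4: j = 3, hits = 1
After iteration 5: j = 4, hits = 2
Loop ends.

Final answer: 2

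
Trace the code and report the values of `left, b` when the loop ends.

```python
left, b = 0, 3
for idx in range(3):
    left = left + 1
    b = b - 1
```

Let's trace through this code step by step.

Initialize: left = 0
Initialize: b = 3
Entering loop: for idx in range(3):
After iteration 1: idx = 0, left = 1, b = 2
After iteration 2: idx = 1, left = 2, b = 1
After iteration 3: idx = 2, left = 3, b = 0
Loop ends.

Final answer: 3, 0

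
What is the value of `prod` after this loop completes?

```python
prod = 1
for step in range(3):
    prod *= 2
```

Let's trace through this code step by step.

Initialize: prod = 1
Entering loop: for step in range(3):
After iteration 1: step = 0, prod = 2
After iteration 2: step = 1, prod = 4
After iteration 3: step = 2, prod = 8
Loop ends.

Final answer: 8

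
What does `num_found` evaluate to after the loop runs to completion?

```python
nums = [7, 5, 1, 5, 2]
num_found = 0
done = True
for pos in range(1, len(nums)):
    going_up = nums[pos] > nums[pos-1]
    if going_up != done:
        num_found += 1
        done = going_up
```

Let's trace through this code step by step.

Initialize: nums = [7, 5, 1, 5, 2]
Initialize: num_found = 0
Initialize: done = True
Entering loop: for pos in range(1, len(nums)):
After iteration 1: pos = 1, num_found = 1, done = False, going_up = False
After iteration 2: pos = 2, num_found = 1, done = False, going_up = False
After iteration 3: pos = 3, num_found = 2, done = True, going_up = True
After iteration 4: pos = 4, num_found = 3, done = False, going_up = False
Loop ends.

Final answer: 3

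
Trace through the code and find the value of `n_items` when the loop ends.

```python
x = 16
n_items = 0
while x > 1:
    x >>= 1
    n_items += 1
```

Let's trace through this code step by step.

Initialize: x = 16
Initialize: n_items = 0
Entering loop: while x > 1:
After iteration 1: x = 8, n_items = 1
After iteration 2: x = 4, n_items = 2
After iteration 3: x = 2, n_items = 3
After iteration 4: x = 1, n_items = 4
Loop ends.

Final answer: 4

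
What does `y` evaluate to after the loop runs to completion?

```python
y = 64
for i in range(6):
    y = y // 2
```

Let's trace through this code step by step.

Initialize: y = 64
Entering loop: for i in range(6):
After iteration 1: i = 0, y = 32
After iteration 2: i = 1, y = 16
After iteration 3: i = 2, y = 8
After iteration 4: i = 3, y = 4
After iteration 5: i = 4, y = 2
After iteration 6: i = 5, y = 1
Loop ends.

Final answer: 1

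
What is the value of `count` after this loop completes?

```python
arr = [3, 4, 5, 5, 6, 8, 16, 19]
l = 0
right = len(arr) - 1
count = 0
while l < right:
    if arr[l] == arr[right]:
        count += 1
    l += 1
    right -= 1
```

Let's trace through this code step by step.

Initialize: arr = [3, 4, 5, 5, 6, 8, 16, 19]
Initialize: l = 0
Initialize: right = 7
Initialize: count = 0
Entering loop: while l < right:
After iteration 1: l = 1, right = 6, count = 0
After iteration 2: l = 2, right = 5, count = 0
After iteration 3: l = 3, right = 4, count = 0
After iteration 4: l = 4, right = 3, count = 0
Loop ends.

Final answer: 0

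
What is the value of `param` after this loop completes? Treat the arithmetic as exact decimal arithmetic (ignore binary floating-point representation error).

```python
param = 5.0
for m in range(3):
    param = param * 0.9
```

Let's trace through this code step by step.

Initialize: param = 5.0
Entering loop: for m in range(3):
After iteration 1: m = 0, param = 4.5
After iteration 2: m = 1, param = 4.05
After iteration 3: m = 2, param = 3.645
Loop ends.

Final answer: 3.645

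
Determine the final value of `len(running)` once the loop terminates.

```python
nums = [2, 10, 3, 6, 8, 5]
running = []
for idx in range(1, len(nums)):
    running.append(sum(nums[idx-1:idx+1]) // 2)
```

Let's trace through this code step by step.

Initialize: nums = [2, 10, 3, 6, 8, 5]
Initialize: running = []
Entering loop: for idx in range(1, len(nums)):
After iteration 1: idx = 1, running = [6]
After iteration 2: idx = 2, running = [6, 6]
After iteration 3: idx = 3, running = [6, 6, 4]
After iteration 4: idx = 4, running = [6, 6, 4, 7]
After iteration 5: idx = 5, running = [6, 6, 4, 7, 6]
Loop ends.
len(running) = 5

Final answer: 5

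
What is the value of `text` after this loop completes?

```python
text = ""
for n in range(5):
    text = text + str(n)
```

Let's trace through this code step by step.

Initialize: text = ''
Entering loop: for n in range(5):
After iteration 1: n = 0, text = '0'
After iteration 2: n = 1, text = '01'
After iteration 3: n = 2, text = '012'
After iteration 4: n = 3, text = '0123'
After iteration 5: n = 4, text = '01234'
Loop ends.

Final answer: '01234'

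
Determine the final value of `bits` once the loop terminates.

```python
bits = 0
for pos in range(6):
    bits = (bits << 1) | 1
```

Let's trace through this code step by step.

Initialize: bits = 0
Entering loop: for pos in range(6):
After iteration 1: pos = 0, bits = 1
After iteration 2: pos = 1, bits = 3
After iteration 3: pos = 2, bits = 7
After iteration 4: pos = 3, bits = 15
After iteration 5: pos = 4, bits = 31
After iteration 6: pos = 5, bits = 63
Loop ends.

Final answer: 63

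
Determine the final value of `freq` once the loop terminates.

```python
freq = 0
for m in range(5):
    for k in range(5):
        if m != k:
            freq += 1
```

Let's trace through this code step by step.

Initialize: freq = 0
Entering loop: for m in range(5):
After iteration 1: m = 0, freq = 4
After iteration 2: m = 1, freq = 8
After iteration 3: m = 2, freq = 12
After iteration 4: m = 3, freq = 16
After iteration 5: m = 4, freq = 20
Loop ends.

Final answer: 20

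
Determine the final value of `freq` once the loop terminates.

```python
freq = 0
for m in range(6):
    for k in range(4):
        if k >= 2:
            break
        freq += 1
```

Let's trace through this code step by step.

Initialize: freq = 0
Entering loop: for m in range(6):
After iteration 1: m = 0, freq = 2
After iteration 2: m = 1, freq = 4
After iteration 3: m = 2, freq = 6
After iteration 4: m = 3, freq = 8
After iteration 5: m = 4, freq = 10
After iteration 6: m = 5, freq = 12
Loop ends.

Final answer: 12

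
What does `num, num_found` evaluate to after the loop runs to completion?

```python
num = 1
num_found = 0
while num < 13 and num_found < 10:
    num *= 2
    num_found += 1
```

Let's trace through this code step by step.

Initialize: num = 1
Initialize: num_found = 0
Entering loop: while num < 13 and num_found < 10:
After iteration 1: num = 2, num_found = 1
After iteration 2: num = 4, num_found = 2
After iteration 3: num = 8, num_found = 3
After iteration 4: num = 16, num_found = 4
Loop ends.

Final answer: 16, 4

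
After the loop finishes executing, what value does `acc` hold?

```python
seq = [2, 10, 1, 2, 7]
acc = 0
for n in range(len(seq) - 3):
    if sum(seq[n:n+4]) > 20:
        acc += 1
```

Let's trace through this code step by step.

Initialize: seq = [2, 10, 1, 2, 7]
Initialize: acc = 0
Entering loop: for n in range(len(seq) - 3):
After iteration 1: n = 0, acc = 0
After iteration 2: n = 1, acc = 0
Loop ends.

Final answer: 0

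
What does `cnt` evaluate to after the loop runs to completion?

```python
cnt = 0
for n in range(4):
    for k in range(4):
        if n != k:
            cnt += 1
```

Let's trace through this code step by step.

Initialize: cnt = 0
Entering loop: for n in range(4):
After iteration 1: n = 0, cnt = 3
After iteration 2: n = 1, cnt = 6
After iteration 3: n = 2, cnt = 9
After iteration 4: n = 3, cnt = 12
Loop ends.

Final answer: 12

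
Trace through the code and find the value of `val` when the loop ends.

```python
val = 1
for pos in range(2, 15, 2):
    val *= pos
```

Let's trace through this code step by step.

Initialize: val = 1
Entering loop: for pos in range(2, 15, 2):
After iteration 1: pos = 2, val = 2
After iteration 2: pos = 4, val = 8
After iteration 3: pos = 6, val = 48
After iteration 4: pos = 8, val = 384
After iteration 5: pos = 10, val = 3840
After iteration 6: pos = 12, val = 46080
After iteration 7: pos = 14, val = 645120
Loop ends.

Final answer: 645120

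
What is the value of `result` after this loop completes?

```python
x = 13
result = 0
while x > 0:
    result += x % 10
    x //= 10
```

Let's trace through this code step by step.

Initialize: x = 13
Initialize: result = 0
Entering loop: while x > 0:
After iteration 1: x = 1, result = 3
After iteration 2: x = 0, result = 4
Loop ends.

Final answer: 4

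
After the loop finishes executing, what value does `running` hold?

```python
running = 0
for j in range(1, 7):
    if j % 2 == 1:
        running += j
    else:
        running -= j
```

Let's trace through this code step by step.

Initialize: running = 0
Entering loop: for j in range(1, 7):
After iteration 1: j = 1, running = 1
After iteration 2: j = 2, running = -1
After iteration 3: j = 3, running = 2
After iteration 4: j = 4, running = -2
After iteration 5: j = 5, running = 3
After iteration 6: j = 6, running = -3
Loop ends.

Final answer: -3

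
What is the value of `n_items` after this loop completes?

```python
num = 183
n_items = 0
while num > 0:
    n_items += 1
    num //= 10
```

Let's trace through this code step by step.

Initialize: num = 183
Initialize: n_items = 0
Entering loop: while num > 0:
After iteration 1: num = 18, n_items = 1
After iteration 2: num = 1, n_items = 2
After iteration 3: num = 0, n_items = 3
Loop ends.

Final answer: 3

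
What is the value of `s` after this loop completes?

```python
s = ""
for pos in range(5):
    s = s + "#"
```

Let's trace through this code step by step.

Initialize: s = ''
Entering loop: for pos in range(5):
After iteration 1: pos = 0, s = '#'
After iteration 2: pos = 1, s = '##'
After iteration 3: pos = 2, s = '###'
After iteration 4: pos = 3, s = '####'
After iteration 5: pos = 4, s = '#####'
Loop ends.

Final answer: '#####'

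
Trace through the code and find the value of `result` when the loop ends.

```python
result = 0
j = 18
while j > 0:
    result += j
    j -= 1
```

Let's trace through this code step by step.

Initialize: result = 0
Initialize: j = 18
Entering loop: while j > 0:
After iteration 1: result = 18, j = 17
After iteration 2: result = 35, j = 16
After iteration 3: result = 51, j = 15
After iteration 4: result = 66, j = 14
After iteration 5: result = 80, j = 13
After iteration 6: result = 93, j = 12
After iteration 7: result = 105, j = 11
After iteration 8: result = 116, j = 10
After iteration 9: result = 126, j = 9
After iteration 10: result = 135, j = 8
After iteration 11: result = 143, j = 7
After iteration 12: result = 150, j = 6
After iteration 13: result = 156, j = 5
After iteration 14: result = 161, j = 4
After iteration 15: result = 165, j = 3
After iteration 16: result = 168, j = 2
After iteration 17: result = 170, j = 1
After iteration 18: result = 171, j = 0
Loop ends.

Final answer: 171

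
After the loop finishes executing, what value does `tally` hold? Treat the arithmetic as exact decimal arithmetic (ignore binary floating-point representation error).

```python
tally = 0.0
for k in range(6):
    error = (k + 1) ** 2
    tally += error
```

Let's trace through this code step by step.

Initialize: tally = 0.0
Entering loop: for k in range(6):
After iteration 1: k = 0, tally = 1.0, error = 1
After iteration 2: k = 1, tally = 5.0, error = 4
After iteration 3: k = 2, tally = 14.0, error = 9
After iteration 4: k = 3, tally = 30.0, error = 16
After iteration 5: k = 4, tally = 55.0, error = 25
After iteration 6: k = 5, tally = 91.0, error = 36
Loop ends.

Final answer: 91.0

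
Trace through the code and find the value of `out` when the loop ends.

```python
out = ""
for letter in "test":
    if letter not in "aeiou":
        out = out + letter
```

Let's trace through this code step by step.

Initialize: out = ''
Entering loop: for letter in "test":
After iteration 1: letter = 't', out = 't'
After iteration 2: letter = 'e', out = 't'
After iteration 3: letter = 's', out = 'ts'
After iteration 4: letter = 't', out = 'tst'
Loop ends.

Final answer: 'tst'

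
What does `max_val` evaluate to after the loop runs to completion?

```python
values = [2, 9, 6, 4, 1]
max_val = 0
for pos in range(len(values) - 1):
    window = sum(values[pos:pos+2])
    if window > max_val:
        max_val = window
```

Let's trace through this code step by step.

Initialize: values = [2, 9, 6, 4, 1]
Initialize: max_val = 0
Entering loop: for pos in range(len(values) - 1):
After iteration 1: pos = 0, max_val = 11, window = 11
After iteration 2: pos = 1, max_val = 15, window = 15
After iteration 3: pos = 2, max_val = 15, window = 10
After iteration 4: pos = 3, max_val = 15, window = 5
Loop ends.

Final answer: 15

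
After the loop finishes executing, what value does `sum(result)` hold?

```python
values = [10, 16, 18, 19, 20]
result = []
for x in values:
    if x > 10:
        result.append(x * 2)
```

Let's trace through this code step by step.

Initialize: values = [10, 16, 18, 19, 20]
Initialize: result = []
Entering loop: for x in values:
After iteration 1: x = 10, result = []
After iteration 2: x = 16, result = [32]
After iteration 3: x = 18, result = [32, 36]
After iteration 4: x = 19, result = [32, 36, 38]
After iteration 5: x = 20, result = [32, 36, 38, 40]
Loop ends.
sum(result) = 146

Final answer: 146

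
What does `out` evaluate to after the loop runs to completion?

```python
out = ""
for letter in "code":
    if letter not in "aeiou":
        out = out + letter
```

Let's trace through this code step by step.

Initialize: out = ''
Entering loop: for letter in "code":
After iteration 1: letter = 'c', out = 'c'
After iteration 2: letter = 'o', out = 'c'
After iteration 3: letter = 'd', out = 'cd'
After iteration 4: letter = 'e', out = 'cd'
Loop ends.

Final answer: 'cd'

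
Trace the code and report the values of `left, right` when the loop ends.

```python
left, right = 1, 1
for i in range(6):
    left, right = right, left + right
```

Let's trace through this code step by step.

Initialize: left = 1
Initialize: right = 1
Entering loop: for i in range(6):
After iteration 1: i = 0, left = 1, right = 2
After iteration 2: i = 1, left = 2, right = 3
After iteration 3: i = 2, left = 3, right = 5
After iteration 4: i = 3, left = 5, right = 8
After iteration 5: i = 4, left = 8, right = 13
After iteration 6: i = 5, left = 13, right = 21
Loop ends.

Final answer: 13, 21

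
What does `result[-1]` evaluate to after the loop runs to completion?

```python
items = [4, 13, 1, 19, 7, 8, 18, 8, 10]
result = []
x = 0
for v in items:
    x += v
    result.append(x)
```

Let's trace through this code step by step.

Initialize: items = [4, 13, 1, 19, 7, 8, 18, 8, 10]
Initialize: result = []
Initialize: x = 0
Entering loop: for v in items:
After iteration 1: v = 4, result = [4], x = 4
After iteration 2: v = 13, result = [4, 17], x = 17
After iteration 3: v = 1, result = [4, 17, 18], x = 18
After iteration 4: v = 19, result = [4, 17, 18, 37], x = 37
After iteration 5: v = 7, result = [4, 17, 18, 37, 44], x = 44
After iteration 6: v = 8, result = [4, 17, 18, 37, 44, 52], x = 52
After iteration 7: v = 18, result = [4, 17, 18, 37, 44, 52, 70], x = 70
After iteration 8: v = 8, result = [4, 17, 18, 37, 44, 52, 70, 78], x = 78
After iteration 9: v = 10, result = [4, 17, 18, 37, 44, 52, 70, 78, 88], x = 88
Loop ends.
result[-1] = 88

Final answer: 88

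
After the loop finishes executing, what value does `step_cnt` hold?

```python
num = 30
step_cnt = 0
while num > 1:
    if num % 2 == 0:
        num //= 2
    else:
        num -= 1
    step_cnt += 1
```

Let's trace through this code step by step.

Initialize: num = 30
Initialize: step_cnt = 0
Entering loop: while num > 1:
After iteration 1: num = 15, step_cnt = 1
After iteration 2: num = 14, step_cnt = 2
After iteration 3: num = 7, step_cnt = 3
After iteration 4: num = 6, step_cnt = 4
After iteration 5: num = 3, step_cnt = 5
After iteration 6: num = 2, step_cnt = 6
After iteration 7: num = 1, step_cnt = 7
Loop ends.

Final answer: 7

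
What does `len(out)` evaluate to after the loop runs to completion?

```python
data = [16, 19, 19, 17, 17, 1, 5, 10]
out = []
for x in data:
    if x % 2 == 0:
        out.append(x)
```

Let's trace through this code step by step.

Initialize: data = [16, 19, 19, 17, 17, 1, 5, 10]
Initialize: out = []
Entering loop: for x in data:
After iteration 1: x = 16, out = [16]
After iteration 2: x = 19, out = [16]
After iteration 3: x = 19, out = [16]
After iteration 4: x = 17, out = [16]
After iteration 5: x = 17, out = [16]
After iteration 6: x = 1, out = [16]
After iteration 7: x = 5, out = [16]
After iteration 8: x = 10, out = [16, 10]
Loop ends.
len(out) = 2

Final answer: 2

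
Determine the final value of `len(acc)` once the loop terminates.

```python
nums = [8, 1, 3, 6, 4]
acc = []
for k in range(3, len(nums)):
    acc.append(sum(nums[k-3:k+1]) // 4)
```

Let's trace through this code step by step.

Initialize: nums = [8, 1, 3, 6, 4]
Initialize: acc = []
Entering loop: for k in range(3, len(nums)):
After iteration 1: k = 3, acc = [4]
After iteration 2: k = 4, acc = [4, 3]
Loop ends.
len(acc) = 2

Final answer: 2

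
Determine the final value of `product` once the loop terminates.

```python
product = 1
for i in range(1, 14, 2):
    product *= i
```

Let's trace through this code step by step.

Initialize: product = 1
Entering loop: for i in range(1, 14, 2):
After iteration 1: i = 1, product = 1
After iteration 2: i = 3, product = 3
After iteration 3: i = 5, product = 15
After iteration 4: i = 7, product = 105
After iteration 5: i = 9, product = 945
After iteration 6: i = 11, product = 10395
After iteration 7: i = 13, product = 135135
Loop ends.

Final answer: 135135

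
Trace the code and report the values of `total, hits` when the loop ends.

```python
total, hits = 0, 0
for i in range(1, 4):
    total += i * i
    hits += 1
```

Let's trace through this code step by step.

Initialize: total = 0
Initialize: hits = 0
Entering loop: for i in range(1, 4):
After iteration 1: i = 1, total = 1, hits = 1
After iteration 2: i = 2, total = 5, hits = 2
After iteration 3: i = 3, total = 14, hits = 3
Loop ends.

Final answer: 14, 3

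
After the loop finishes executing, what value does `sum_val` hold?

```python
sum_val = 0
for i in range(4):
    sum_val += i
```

Let's trace through this code step by step.

Initialize: sum_val = 0
Entering loop: for i in range(4):
After iteration 1: i = 0, sum_val = 0
After iteration 2: i = 1, sum_val = 1
After iteration 3: i = 2, sum_val = 3
After iteration 4: i = 3, sum_val = 6
Loop ends.

Final answer: 6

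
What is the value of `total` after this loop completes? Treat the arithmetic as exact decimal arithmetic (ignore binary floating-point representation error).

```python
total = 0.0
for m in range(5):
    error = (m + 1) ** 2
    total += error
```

Let's trace through this code step by step.

Initialize: total = 0.0
Entering loop: for m in range(5):
After iteration 1: m = 0, total = 1.0, error = 1
After iteration 2: m = 1, total = 5.0, error = 4
After iteration 3: m = 2, total = 14.0, error = 9
After iteration 4: m = 3, total = 30.0, error = 16
After iteration 5: m = 4, total = 55.0, error = 25
Loop ends.

Final answer: 55.0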